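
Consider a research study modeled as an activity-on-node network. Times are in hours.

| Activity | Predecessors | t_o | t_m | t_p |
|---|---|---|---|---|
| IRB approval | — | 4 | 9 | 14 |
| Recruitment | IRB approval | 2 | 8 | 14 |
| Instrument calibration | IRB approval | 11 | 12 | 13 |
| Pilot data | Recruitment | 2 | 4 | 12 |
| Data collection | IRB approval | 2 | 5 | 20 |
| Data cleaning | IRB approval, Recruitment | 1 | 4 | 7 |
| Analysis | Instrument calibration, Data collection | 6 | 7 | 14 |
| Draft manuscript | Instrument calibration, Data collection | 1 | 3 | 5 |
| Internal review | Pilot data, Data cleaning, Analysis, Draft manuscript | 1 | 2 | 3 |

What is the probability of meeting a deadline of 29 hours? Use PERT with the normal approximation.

0.180

te_IRB approval = (4 + 4·9 + 14)/6 = 54/6 = 9; σ²_IRB approval = ((14−4)/6)² = 2.778
te_Recruitment = (2 + 4·8 + 14)/6 = 48/6 = 8; σ²_Recruitment = ((14−2)/6)² = 4.000
te_Instrument calibration = (11 + 4·12 + 13)/6 = 72/6 = 12; σ²_Instrument calibration = ((13−11)/6)² = 0.111
te_Pilot data = (2 + 4·4 + 12)/6 = 30/6 = 5; σ²_Pilot data = ((12−2)/6)² = 2.778
te_Data collection = (2 + 4·5 + 20)/6 = 42/6 = 7; σ²_Data collection = ((20−2)/6)² = 9.000
te_Data cleaning = (1 + 4·4 + 7)/6 = 24/6 = 4; σ²_Data cleaning = ((7−1)/6)² = 1.000
te_Analysis = (6 + 4·7 + 14)/6 = 48/6 = 8; σ²_Analysis = ((14−6)/6)² = 1.778
te_Draft manuscript = (1 + 4·3 + 5)/6 = 18/6 = 3; σ²_Draft manuscript = ((5−1)/6)² = 0.444
te_Internal review = (1 + 4·2 + 3)/6 = 12/6 = 2; σ²_Internal review = ((3−1)/6)² = 0.111

Forward pass:
ES_IRB approval = 0; EF_IRB approval = 9
ES_Recruitment = 9; EF_Recruitment = 9+8 = 17
ES_Instrument calibration = 9; EF_Instrument calibration = 9+12 = 21
ES_Pilot data = 17; EF_Pilot data = 17+5 = 22
ES_Data collection = 9; EF_Data collection = 9+7 = 16
ES_Data cleaning = max(EF_IRB approval=9, EF_Recruitment=17) = 17; EF_Data cleaning = 17+4 = 21
ES_Analysis = max(EF_Instrument calibration=21, EF_Data collection=16) = 21; EF_Analysis = 21+8 = 29
ES_Draft manuscript = max(EF_Instrument calibration=21, EF_Data collection=16) = 21; EF_Draft manuscript = 21+3 = 24
ES_Internal review = max(EF_Pilot data=22, EF_Data cleaning=21, EF_Analysis=29, EF_Draft manuscript=24) = 29; EF_Internal review = 29+2 = 31
Expected project duration μ = 31 hours. Critical path: IRB approval → Instrument calibration → Analysis → Internal review.

Variance along critical path = 2.778 + 0.111 + 1.778 + 0.111 = 4.778; σ = √4.778 = 2.186 hours.
Z = (29 − 31) / 2.186 = -0.915
P(T ≤ 29) = Φ(-0.915) ≈ 0.180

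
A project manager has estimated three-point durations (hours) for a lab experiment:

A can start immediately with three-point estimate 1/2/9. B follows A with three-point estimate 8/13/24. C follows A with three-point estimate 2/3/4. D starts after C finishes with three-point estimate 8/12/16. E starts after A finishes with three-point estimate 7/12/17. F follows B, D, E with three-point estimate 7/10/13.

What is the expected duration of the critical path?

te_A = (1 + 4·2 + 9)/6 = 18/6 = 3
te_B = (8 + 4·13 + 24)/6 = 84/6 = 14
te_C = (2 + 4·3 + 4)/6 = 18/6 = 3
te_D = (8 + 4·12 + 16)/6 = 72/6 = 12
te_E = (7 + 4·12 + 17)/6 = 72/6 = 12
te_F = (7 + 4·10 + 13)/6 = 60/6 = 10

Forward pass:
ES_A = 0; EF_A = 3
ES_B = 3; EF_B = 3+14 = 17
ES_C = 3; EF_C = 3+3 = 6
ES_D = 6; EF_D = 6+12 = 18
ES_E = 3; EF_E = 3+12 = 15
ES_F = max(EF_B=17, EF_D=18, EF_E=15) = 18; EF_F = 18+10 = 28
Expected project duration μ = 28 hours. Critical path: A → C → D → F.

28 hours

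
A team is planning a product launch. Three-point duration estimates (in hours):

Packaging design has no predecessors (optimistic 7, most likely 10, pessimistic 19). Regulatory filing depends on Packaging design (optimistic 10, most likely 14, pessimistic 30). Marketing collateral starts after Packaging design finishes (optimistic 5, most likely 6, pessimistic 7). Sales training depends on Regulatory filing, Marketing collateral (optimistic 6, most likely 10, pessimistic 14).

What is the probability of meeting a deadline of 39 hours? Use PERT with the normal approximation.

te_Packaging design = (7 + 4·10 + 19)/6 = 66/6 = 11; σ²_Packaging design = ((19−7)/6)² = 4.000
te_Regulatory filing = (10 + 4·14 + 30)/6 = 96/6 = 16; σ²_Regulatory filing = ((30−10)/6)² = 11.111
te_Marketing collateral = (5 + 4·6 + 7)/6 = 36/6 = 6; σ²_Marketing collateral = ((7−5)/6)² = 0.111
te_Sales training = (6 + 4·10 + 14)/6 = 60/6 = 10; σ²_Sales training = ((14−6)/6)² = 1.778

Forward pass:
ES_Packaging design = 0; EF_Packaging design = 11
ES_Regulatory filing = 11; EF_Regulatory filing = 11+16 = 27
ES_Marketing collateral = 11; EF_Marketing collateral = 11+6 = 17
ES_Sales training = max(EF_Regulatory filing=27, EF_Marketing collateral=17) = 27; EF_Sales training = 27+10 = 37
Expected project duration μ = 37 hours. Critical path: Packaging design → Regulatory filing → Sales training.

Variance along critical path = 4.000 + 11.111 + 1.778 = 16.889; σ = √16.889 = 4.110 hours.
Z = (39 − 37) / 4.110 = 0.487
P(T ≤ 39) = Φ(0.487) ≈ 0.687

0.687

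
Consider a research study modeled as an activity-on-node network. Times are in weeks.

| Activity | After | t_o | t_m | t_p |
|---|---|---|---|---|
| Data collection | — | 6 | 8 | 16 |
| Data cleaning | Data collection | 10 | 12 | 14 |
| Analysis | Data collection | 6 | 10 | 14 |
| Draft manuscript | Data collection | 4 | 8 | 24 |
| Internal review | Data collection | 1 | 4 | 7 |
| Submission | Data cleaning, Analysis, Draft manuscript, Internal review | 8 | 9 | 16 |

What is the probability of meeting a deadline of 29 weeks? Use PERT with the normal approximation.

0.186

te_Data collection = (6 + 4·8 + 16)/6 = 54/6 = 9; σ²_Data collection = ((16−6)/6)² = 2.778
te_Data cleaning = (10 + 4·12 + 14)/6 = 72/6 = 12; σ²_Data cleaning = ((14−10)/6)² = 0.444
te_Analysis = (6 + 4·10 + 14)/6 = 60/6 = 10; σ²_Analysis = ((14−6)/6)² = 1.778
te_Draft manuscript = (4 + 4·8 + 24)/6 = 60/6 = 10; σ²_Draft manuscript = ((24−4)/6)² = 11.111
te_Internal review = (1 + 4·4 + 7)/6 = 24/6 = 4; σ²_Internal review = ((7−1)/6)² = 1.000
te_Submission = (8 + 4·9 + 16)/6 = 60/6 = 10; σ²_Submission = ((16−8)/6)² = 1.778

Forward pass:
ES_Data collection = 0; EF_Data collection = 9
ES_Data cleaning = 9; EF_Data cleaning = 9+12 = 21
ES_Analysis = 9; EF_Analysis = 9+10 = 19
ES_Draft manuscript = 9; EF_Draft manuscript = 9+10 = 19
ES_Internal review = 9; EF_Internal review = 9+4 = 13
ES_Submission = max(EF_Data cleaning=21, EF_Analysis=19, EF_Draft manuscript=19, EF_Internal review=13) = 21; EF_Submission = 21+10 = 31
Expected project duration μ = 31 weeks. Critical path: Data collection → Data cleaning → Submission.

Variance along critical path = 2.778 + 0.444 + 1.778 = 5.000; σ = √5.000 = 2.236 weeks.
Z = (29 − 31) / 2.236 = -0.894
P(T ≤ 29) = Φ(-0.894) ≈ 0.186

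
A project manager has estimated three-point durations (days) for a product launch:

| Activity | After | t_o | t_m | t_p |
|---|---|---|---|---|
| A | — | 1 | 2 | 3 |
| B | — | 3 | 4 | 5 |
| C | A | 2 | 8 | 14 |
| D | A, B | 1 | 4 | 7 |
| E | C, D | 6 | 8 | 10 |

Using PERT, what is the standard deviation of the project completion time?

2.13 days

te_A = (1 + 4·2 + 3)/6 = 12/6 = 2; σ²_A = ((3−1)/6)² = 0.111
te_B = (3 + 4·4 + 5)/6 = 24/6 = 4; σ²_B = ((5−3)/6)² = 0.111
te_C = (2 + 4·8 + 14)/6 = 48/6 = 8; σ²_C = ((14−2)/6)² = 4.000
te_D = (1 + 4·4 + 7)/6 = 24/6 = 4; σ²_D = ((7−1)/6)² = 1.000
te_E = (6 + 4·8 + 10)/6 = 48/6 = 8; σ²_E = ((10−6)/6)² = 0.444

Forward pass:
ES_A = 0; EF_A = 2
ES_B = 0; EF_B = 4
ES_C = 2; EF_C = 2+8 = 10
ES_D = max(EF_A=2, EF_B=4) = 4; EF_D = 4+4 = 8
ES_E = max(EF_C=10, EF_D=8) = 10; EF_E = 10+8 = 18
Expected project duration μ = 18 days. Critical path: A → C → E.

Variance along critical path = 0.111 + 4.000 + 0.444 = 4.556
σ = √4.556 = 2.134 days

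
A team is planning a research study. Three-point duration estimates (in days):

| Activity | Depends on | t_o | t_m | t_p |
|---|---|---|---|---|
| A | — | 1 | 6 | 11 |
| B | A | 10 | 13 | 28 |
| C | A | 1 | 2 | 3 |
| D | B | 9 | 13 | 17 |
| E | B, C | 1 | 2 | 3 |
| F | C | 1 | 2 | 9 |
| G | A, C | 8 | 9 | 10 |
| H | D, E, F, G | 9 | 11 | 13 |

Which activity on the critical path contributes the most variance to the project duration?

te_A = (1 + 4·6 + 11)/6 = 36/6 = 6; σ²_A = ((11−1)/6)² = 2.778
te_B = (10 + 4·13 + 28)/6 = 90/6 = 15; σ²_B = ((28−10)/6)² = 9.000
te_C = (1 + 4·2 + 3)/6 = 12/6 = 2; σ²_C = ((3−1)/6)² = 0.111
te_D = (9 + 4·13 + 17)/6 = 78/6 = 13; σ²_D = ((17−9)/6)² = 1.778
te_E = (1 + 4·2 + 3)/6 = 12/6 = 2; σ²_E = ((3−1)/6)² = 0.111
te_F = (1 + 4·2 + 9)/6 = 18/6 = 3; σ²_F = ((9−1)/6)² = 1.778
te_G = (8 + 4·9 + 10)/6 = 54/6 = 9; σ²_G = ((10−8)/6)² = 0.111
te_H = (9 + 4·11 + 13)/6 = 66/6 = 11; σ²_H = ((13−9)/6)² = 0.444

Forward pass:
ES_A = 0; EF_A = 6
ES_B = 6; EF_B = 6+15 = 21
ES_C = 6; EF_C = 6+2 = 8
ES_D = 21; EF_D = 21+13 = 34
ES_E = max(EF_B=21, EF_C=8) = 21; EF_E = 21+2 = 23
ES_F = 8; EF_F = 8+3 = 11
ES_G = max(EF_A=6, EF_C=8) = 8; EF_G = 8+9 = 17
ES_H = max(EF_D=34, EF_E=23, EF_F=11, EF_G=17) = 34; EF_H = 34+11 = 45
Expected project duration μ = 45 days. Critical path: A → B → D → H.

Variances on critical path: σ²_A=2.778, σ²_B=9.000, σ²_D=1.778, σ²_H=0.444.
Largest is σ²_B = 9.000.

B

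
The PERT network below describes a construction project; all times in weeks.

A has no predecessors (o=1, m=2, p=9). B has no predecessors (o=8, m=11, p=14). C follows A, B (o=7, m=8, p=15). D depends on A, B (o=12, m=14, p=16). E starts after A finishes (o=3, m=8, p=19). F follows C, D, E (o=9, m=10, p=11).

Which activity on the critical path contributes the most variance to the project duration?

B

te_A = (1 + 4·2 + 9)/6 = 18/6 = 3; σ²_A = ((9−1)/6)² = 1.778
te_B = (8 + 4·11 + 14)/6 = 66/6 = 11; σ²_B = ((14−8)/6)² = 1.000
te_C = (7 + 4·8 + 15)/6 = 54/6 = 9; σ²_C = ((15−7)/6)² = 1.778
te_D = (12 + 4·14 + 16)/6 = 84/6 = 14; σ²_D = ((16−12)/6)² = 0.444
te_E = (3 + 4·8 + 19)/6 = 54/6 = 9; σ²_E = ((19−3)/6)² = 7.111
te_F = (9 + 4·10 + 11)/6 = 60/6 = 10; σ²_F = ((11−9)/6)² = 0.111

Forward pass:
ES_A = 0; EF_A = 3
ES_B = 0; EF_B = 11
ES_C = max(EF_A=3, EF_B=11) = 11; EF_C = 11+9 = 20
ES_D = max(EF_A=3, EF_B=11) = 11; EF_D = 11+14 = 25
ES_E = 3; EF_E = 3+9 = 12
ES_F = max(EF_C=20, EF_D=25, EF_E=12) = 25; EF_F = 25+10 = 35
Expected project duration μ = 35 weeks. Critical path: B → D → F.

Variances on critical path: σ²_B=1.000, σ²_D=0.444, σ²_F=0.111.
Largest is σ²_B = 1.000.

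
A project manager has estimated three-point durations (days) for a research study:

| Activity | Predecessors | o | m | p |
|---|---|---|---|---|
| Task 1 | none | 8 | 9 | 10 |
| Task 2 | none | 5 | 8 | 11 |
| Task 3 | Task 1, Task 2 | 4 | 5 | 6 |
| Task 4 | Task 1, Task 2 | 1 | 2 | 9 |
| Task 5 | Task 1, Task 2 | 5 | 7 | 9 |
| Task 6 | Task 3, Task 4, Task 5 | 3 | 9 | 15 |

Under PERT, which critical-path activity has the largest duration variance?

Task 6

te_Task 1 = (8 + 4·9 + 10)/6 = 54/6 = 9; σ²_Task 1 = ((10−8)/6)² = 0.111
te_Task 2 = (5 + 4·8 + 11)/6 = 48/6 = 8; σ²_Task 2 = ((11−5)/6)² = 1.000
te_Task 3 = (4 + 4·5 + 6)/6 = 30/6 = 5; σ²_Task 3 = ((6−4)/6)² = 0.111
te_Task 4 = (1 + 4·2 + 9)/6 = 18/6 = 3; σ²_Task 4 = ((9−1)/6)² = 1.778
te_Task 5 = (5 + 4·7 + 9)/6 = 42/6 = 7; σ²_Task 5 = ((9−5)/6)² = 0.444
te_Task 6 = (3 + 4·9 + 15)/6 = 54/6 = 9; σ²_Task 6 = ((15−3)/6)² = 4.000

Forward pass:
ES_Task 1 = 0; EF_Task 1 = 9
ES_Task 2 = 0; EF_Task 2 = 8
ES_Task 3 = max(EF_Task 1=9, EF_Task 2=8) = 9; EF_Task 3 = 9+5 = 14
ES_Task 4 = max(EF_Task 1=9, EF_Task 2=8) = 9; EF_Task 4 = 9+3 = 12
ES_Task 5 = max(EF_Task 1=9, EF_Task 2=8) = 9; EF_Task 5 = 9+7 = 16
ES_Task 6 = max(EF_Task 3=14, EF_Task 4=12, EF_Task 5=16) = 16; EF_Task 6 = 16+9 = 25
Expected project duration μ = 25 days. Critical path: Task 1 → Task 5 → Task 6.

Variances on critical path: σ²_Task 1=0.111, σ²_Task 5=0.444, σ²_Task 6=4.000.
Largest is σ²_Task 6 = 4.000.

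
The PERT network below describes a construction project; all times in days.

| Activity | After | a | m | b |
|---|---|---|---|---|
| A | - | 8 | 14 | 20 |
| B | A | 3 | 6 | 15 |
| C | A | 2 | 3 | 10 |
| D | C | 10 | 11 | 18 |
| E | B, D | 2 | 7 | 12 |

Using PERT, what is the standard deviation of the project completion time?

te_A = (8 + 4·14 + 20)/6 = 84/6 = 14; σ²_A = ((20−8)/6)² = 4.000
te_B = (3 + 4·6 + 15)/6 = 42/6 = 7; σ²_B = ((15−3)/6)² = 4.000
te_C = (2 + 4·3 + 10)/6 = 24/6 = 4; σ²_C = ((10−2)/6)² = 1.778
te_D = (10 + 4·11 + 18)/6 = 72/6 = 12; σ²_D = ((18−10)/6)² = 1.778
te_E = (2 + 4·7 + 12)/6 = 42/6 = 7; σ²_E = ((12−2)/6)² = 2.778

Forward pass:
ES_A = 0; EF_A = 14
ES_B = 14; EF_B = 14+7 = 21
ES_C = 14; EF_C = 14+4 = 18
ES_D = 18; EF_D = 18+12 = 30
ES_E = max(EF_B=21, EF_D=30) = 30; EF_E = 30+7 = 37
Expected project duration μ = 37 days. Critical path: A → C → D → E.

Variance along critical path = 4.000 + 1.778 + 1.778 + 2.778 = 10.333
σ = √10.333 = 3.215 days

3.21 days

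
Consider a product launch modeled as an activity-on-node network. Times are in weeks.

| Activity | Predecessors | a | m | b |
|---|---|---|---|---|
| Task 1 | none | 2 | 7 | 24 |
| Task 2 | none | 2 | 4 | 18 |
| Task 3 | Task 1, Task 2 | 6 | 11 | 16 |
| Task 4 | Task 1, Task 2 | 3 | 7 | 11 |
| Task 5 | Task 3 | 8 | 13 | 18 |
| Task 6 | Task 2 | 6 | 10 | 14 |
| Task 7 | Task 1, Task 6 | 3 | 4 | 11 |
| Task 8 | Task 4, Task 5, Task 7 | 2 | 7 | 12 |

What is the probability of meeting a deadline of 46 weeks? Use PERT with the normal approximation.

0.901

te_Task 1 = (2 + 4·7 + 24)/6 = 54/6 = 9; σ²_Task 1 = ((24−2)/6)² = 13.444
te_Task 2 = (2 + 4·4 + 18)/6 = 36/6 = 6; σ²_Task 2 = ((18−2)/6)² = 7.111
te_Task 3 = (6 + 4·11 + 16)/6 = 66/6 = 11; σ²_Task 3 = ((16−6)/6)² = 2.778
te_Task 4 = (3 + 4·7 + 11)/6 = 42/6 = 7; σ²_Task 4 = ((11−3)/6)² = 1.778
te_Task 5 = (8 + 4·13 + 18)/6 = 78/6 = 13; σ²_Task 5 = ((18−8)/6)² = 2.778
te_Task 6 = (6 + 4·10 + 14)/6 = 60/6 = 10; σ²_Task 6 = ((14−6)/6)² = 1.778
te_Task 7 = (3 + 4·4 + 11)/6 = 30/6 = 5; σ²_Task 7 = ((11−3)/6)² = 1.778
te_Task 8 = (2 + 4·7 + 12)/6 = 42/6 = 7; σ²_Task 8 = ((12−2)/6)² = 2.778

Forward pass:
ES_Task 1 = 0; EF_Task 1 = 9
ES_Task 2 = 0; EF_Task 2 = 6
ES_Task 3 = max(EF_Task 1=9, EF_Task 2=6) = 9; EF_Task 3 = 9+11 = 20
ES_Task 4 = max(EF_Task 1=9, EF_Task 2=6) = 9; EF_Task 4 = 9+7 = 16
ES_Task 5 = 20; EF_Task 5 = 20+13 = 33
ES_Task 6 = 6; EF_Task 6 = 6+10 = 16
ES_Task 7 = max(EF_Task 1=9, EF_Task 6=16) = 16; EF_Task 7 = 16+5 = 21
ES_Task 8 = max(EF_Task 4=16, EF_Task 5=33, EF_Task 7=21) = 33; EF_Task 8 = 33+7 = 40
Expected project duration μ = 40 weeks. Critical path: Task 1 → Task 3 → Task 5 → Task 8.

Variance along critical path = 13.444 + 2.778 + 2.778 + 2.778 = 21.778; σ = √21.778 = 4.667 weeks.
Z = (46 − 40) / 4.667 = 1.286
P(T ≤ 46) = Φ(1.286) ≈ 0.901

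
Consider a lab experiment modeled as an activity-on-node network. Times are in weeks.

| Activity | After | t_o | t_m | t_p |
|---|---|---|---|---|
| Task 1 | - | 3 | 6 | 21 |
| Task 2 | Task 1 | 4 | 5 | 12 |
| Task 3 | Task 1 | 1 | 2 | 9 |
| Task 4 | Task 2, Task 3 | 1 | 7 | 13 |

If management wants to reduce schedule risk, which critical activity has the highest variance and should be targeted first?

te_Task 1 = (3 + 4·6 + 21)/6 = 48/6 = 8; σ²_Task 1 = ((21−3)/6)² = 9.000
te_Task 2 = (4 + 4·5 + 12)/6 = 36/6 = 6; σ²_Task 2 = ((12−4)/6)² = 1.778
te_Task 3 = (1 + 4·2 + 9)/6 = 18/6 = 3; σ²_Task 3 = ((9−1)/6)² = 1.778
te_Task 4 = (1 + 4·7 + 13)/6 = 42/6 = 7; σ²_Task 4 = ((13−1)/6)² = 4.000

Forward pass:
ES_Task 1 = 0; EF_Task 1 = 8
ES_Task 2 = 8; EF_Task 2 = 8+6 = 14
ES_Task 3 = 8; EF_Task 3 = 8+3 = 11
ES_Task 4 = max(EF_Task 2=14, EF_Task 3=11) = 14; EF_Task 4 = 14+7 = 21
Expected project duration μ = 21 weeks. Critical path: Task 1 → Task 2 → Task 4.

Variances on critical path: σ²_Task 1=9.000, σ²_Task 2=1.778, σ²_Task 4=4.000.
Largest is σ²_Task 1 = 9.000.

Task 1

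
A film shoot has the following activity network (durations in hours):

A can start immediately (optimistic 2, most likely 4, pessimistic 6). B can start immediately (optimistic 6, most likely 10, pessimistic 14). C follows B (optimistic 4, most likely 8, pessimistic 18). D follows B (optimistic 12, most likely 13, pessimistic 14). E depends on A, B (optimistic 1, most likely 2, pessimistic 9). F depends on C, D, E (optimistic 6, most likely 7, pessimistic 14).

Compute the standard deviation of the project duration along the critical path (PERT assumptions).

te_A = (2 + 4·4 + 6)/6 = 24/6 = 4; σ²_A = ((6−2)/6)² = 0.444
te_B = (6 + 4·10 + 14)/6 = 60/6 = 10; σ²_B = ((14−6)/6)² = 1.778
te_C = (4 + 4·8 + 18)/6 = 54/6 = 9; σ²_C = ((18−4)/6)² = 5.444
te_D = (12 + 4·13 + 14)/6 = 78/6 = 13; σ²_D = ((14−12)/6)² = 0.111
te_E = (1 + 4·2 + 9)/6 = 18/6 = 3; σ²_E = ((9−1)/6)² = 1.778
te_F = (6 + 4·7 + 14)/6 = 48/6 = 8; σ²_F = ((14−6)/6)² = 1.778

Forward pass:
ES_A = 0; EF_A = 4
ES_B = 0; EF_B = 10
ES_C = 10; EF_C = 10+9 = 19
ES_D = 10; EF_D = 10+13 = 23
ES_E = max(EF_A=4, EF_B=10) = 10; EF_E = 10+3 = 13
ES_F = max(EF_C=19, EF_D=23, EF_E=13) = 23; EF_F = 23+8 = 31
Expected project duration μ = 31 hours. Critical path: B → D → F.

Variance along critical path = 1.778 + 0.111 + 1.778 = 3.667
σ = √3.667 = 1.915 hours

1.91 hours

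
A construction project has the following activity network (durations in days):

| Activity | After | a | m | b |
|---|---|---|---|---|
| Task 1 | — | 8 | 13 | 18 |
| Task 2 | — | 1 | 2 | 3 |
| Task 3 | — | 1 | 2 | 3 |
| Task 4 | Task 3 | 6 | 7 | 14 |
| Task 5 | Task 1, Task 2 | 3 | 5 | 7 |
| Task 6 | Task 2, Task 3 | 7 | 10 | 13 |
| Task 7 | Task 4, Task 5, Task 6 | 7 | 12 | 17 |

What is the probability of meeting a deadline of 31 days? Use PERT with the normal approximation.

0.658

te_Task 1 = (8 + 4·13 + 18)/6 = 78/6 = 13; σ²_Task 1 = ((18−8)/6)² = 2.778
te_Task 2 = (1 + 4·2 + 3)/6 = 12/6 = 2; σ²_Task 2 = ((3−1)/6)² = 0.111
te_Task 3 = (1 + 4·2 + 3)/6 = 12/6 = 2; σ²_Task 3 = ((3−1)/6)² = 0.111
te_Task 4 = (6 + 4·7 + 14)/6 = 48/6 = 8; σ²_Task 4 = ((14−6)/6)² = 1.778
te_Task 5 = (3 + 4·5 + 7)/6 = 30/6 = 5; σ²_Task 5 = ((7−3)/6)² = 0.444
te_Task 6 = (7 + 4·10 + 13)/6 = 60/6 = 10; σ²_Task 6 = ((13−7)/6)² = 1.000
te_Task 7 = (7 + 4·12 + 17)/6 = 72/6 = 12; σ²_Task 7 = ((17−7)/6)² = 2.778

Forward pass:
ES_Task 1 = 0; EF_Task 1 = 13
ES_Task 2 = 0; EF_Task 2 = 2
ES_Task 3 = 0; EF_Task 3 = 2
ES_Task 4 = 2; EF_Task 4 = 2+8 = 10
ES_Task 5 = max(EF_Task 1=13, EF_Task 2=2) = 13; EF_Task 5 = 13+5 = 18
ES_Task 6 = max(EF_Task 2=2, EF_Task 3=2) = 2; EF_Task 6 = 2+10 = 12
ES_Task 7 = max(EF_Task 4=10, EF_Task 5=18, EF_Task 6=12) = 18; EF_Task 7 = 18+12 = 30
Expected project duration μ = 30 days. Critical path: Task 1 → Task 5 → Task 7.

Variance along critical path = 2.778 + 0.444 + 2.778 = 6.000; σ = √6.000 = 2.449 days.
Z = (31 − 30) / 2.449 = 0.408
P(T ≤ 31) = Φ(0.408) ≈ 0.658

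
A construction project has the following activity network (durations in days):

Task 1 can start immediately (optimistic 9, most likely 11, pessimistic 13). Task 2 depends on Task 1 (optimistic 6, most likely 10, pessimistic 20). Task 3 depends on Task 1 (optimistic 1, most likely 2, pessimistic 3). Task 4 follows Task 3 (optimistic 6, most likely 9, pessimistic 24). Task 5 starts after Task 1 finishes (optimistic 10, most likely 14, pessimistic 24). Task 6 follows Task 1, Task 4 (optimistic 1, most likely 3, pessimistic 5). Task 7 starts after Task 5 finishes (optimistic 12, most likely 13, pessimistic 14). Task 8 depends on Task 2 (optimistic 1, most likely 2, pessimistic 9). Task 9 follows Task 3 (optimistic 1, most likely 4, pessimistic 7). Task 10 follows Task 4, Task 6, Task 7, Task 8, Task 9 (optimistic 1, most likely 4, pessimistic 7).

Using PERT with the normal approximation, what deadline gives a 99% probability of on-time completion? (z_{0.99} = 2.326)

49.2 days

te_Task 1 = (9 + 4·11 + 13)/6 = 66/6 = 11; σ²_Task 1 = ((13−9)/6)² = 0.444
te_Task 2 = (6 + 4·10 + 20)/6 = 66/6 = 11; σ²_Task 2 = ((20−6)/6)² = 5.444
te_Task 3 = (1 + 4·2 + 3)/6 = 12/6 = 2; σ²_Task 3 = ((3−1)/6)² = 0.111
te_Task 4 = (6 + 4·9 + 24)/6 = 66/6 = 11; σ²_Task 4 = ((24−6)/6)² = 9.000
te_Task 5 = (10 + 4·14 + 24)/6 = 90/6 = 15; σ²_Task 5 = ((24−10)/6)² = 5.444
te_Task 6 = (1 + 4·3 + 5)/6 = 18/6 = 3; σ²_Task 6 = ((5−1)/6)² = 0.444
te_Task 7 = (12 + 4·13 + 14)/6 = 78/6 = 13; σ²_Task 7 = ((14−12)/6)² = 0.111
te_Task 8 = (1 + 4·2 + 9)/6 = 18/6 = 3; σ²_Task 8 = ((9−1)/6)² = 1.778
te_Task 9 = (1 + 4·4 + 7)/6 = 24/6 = 4; σ²_Task 9 = ((7−1)/6)² = 1.000
te_Task 10 = (1 + 4·4 + 7)/6 = 24/6 = 4; σ²_Task 10 = ((7−1)/6)² = 1.000

Forward pass:
ES_Task 1 = 0; EF_Task 1 = 11
ES_Task 2 = 11; EF_Task 2 = 11+11 = 22
ES_Task 3 = 11; EF_Task 3 = 11+2 = 13
ES_Task 4 = 13; EF_Task 4 = 13+11 = 24
ES_Task 5 = 11; EF_Task 5 = 11+15 = 26
ES_Task 6 = max(EF_Task 1=11, EF_Task 4=24) = 24; EF_Task 6 = 24+3 = 27
ES_Task 7 = 26; EF_Task 7 = 26+13 = 39
ES_Task 8 = 22; EF_Task 8 = 22+3 = 25
ES_Task 9 = 13; EF_Task 9 = 13+4 = 17
ES_Task 10 = max(EF_Task 4=24, EF_Task 6=27, EF_Task 7=39, EF_Task 8=25, EF_Task 9=17) = 39; EF_Task 10 = 39+4 = 43
Expected project duration μ = 43 days. Critical path: Task 1 → Task 5 → Task 7 → Task 10.

Variance along critical path = 0.444 + 5.444 + 0.111 + 1.000 = 7.000; σ = 2.646 days.
D = μ + z·σ = 43 + 2.326·2.646 = 49.2 days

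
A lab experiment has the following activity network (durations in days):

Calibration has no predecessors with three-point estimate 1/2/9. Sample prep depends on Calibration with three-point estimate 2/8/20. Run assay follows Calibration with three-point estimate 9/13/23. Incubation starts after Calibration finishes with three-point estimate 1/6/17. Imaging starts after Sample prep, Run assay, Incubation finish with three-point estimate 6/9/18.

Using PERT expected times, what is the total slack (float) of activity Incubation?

7 days

te_Calibration = (1 + 4·2 + 9)/6 = 18/6 = 3
te_Sample prep = (2 + 4·8 + 20)/6 = 54/6 = 9
te_Run assay = (9 + 4·13 + 23)/6 = 84/6 = 14
te_Incubation = (1 + 4·6 + 17)/6 = 42/6 = 7
te_Imaging = (6 + 4·9 + 18)/6 = 60/6 = 10

Forward pass:
ES_Calibration = 0; EF_Calibration = 3
ES_Sample prep = 3; EF_Sample prep = 3+9 = 12
ES_Run assay = 3; EF_Run assay = 3+14 = 17
ES_Incubation = 3; EF_Incubation = 3+7 = 10
ES_Imaging = max(EF_Sample prep=12, EF_Run assay=17, EF_Incubation=10) = 17; EF_Imaging = 17+10 = 27
Expected project duration μ = 27 days. Critical path: Calibration → Run assay → Imaging.

Backward pass:
LF_Imaging = 27; LS_Imaging = 27−10 = 17
LF_Incubation = LS_Imaging = 17; LS_Incubation = 17−7 = 10
LF_Run assay = LS_Imaging = 17; LS_Run assay = 17−14 = 3
LF_Sample prep = LS_Imaging = 17; LS_Sample prep = 17−9 = 8
LF_Calibration = min(LS_Sample prep=8, LS_Run assay=3, LS_Incubation=10) = 3; LS_Calibration = 3−3 = 0
Slack_Incubation = LS_Incubation − ES_Incubation = 10 − 3 = 7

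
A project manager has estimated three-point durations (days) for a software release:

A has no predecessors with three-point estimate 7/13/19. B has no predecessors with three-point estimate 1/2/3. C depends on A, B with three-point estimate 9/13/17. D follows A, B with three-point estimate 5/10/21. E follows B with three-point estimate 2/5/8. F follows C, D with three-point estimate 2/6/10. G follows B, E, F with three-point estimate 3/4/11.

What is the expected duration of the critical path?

te_A = (7 + 4·13 + 19)/6 = 78/6 = 13
te_B = (1 + 4·2 + 3)/6 = 12/6 = 2
te_C = (9 + 4·13 + 17)/6 = 78/6 = 13
te_D = (5 + 4·10 + 21)/6 = 66/6 = 11
te_E = (2 + 4·5 + 8)/6 = 30/6 = 5
te_F = (2 + 4·6 + 10)/6 = 36/6 = 6
te_G = (3 + 4·4 + 11)/6 = 30/6 = 5

Forward pass:
ES_A = 0; EF_A = 13
ES_B = 0; EF_B = 2
ES_C = max(EF_A=13, EF_B=2) = 13; EF_C = 13+13 = 26
ES_D = max(EF_A=13, EF_B=2) = 13; EF_D = 13+11 = 24
ES_E = 2; EF_E = 2+5 = 7
ES_F = max(EF_C=26, EF_D=24) = 26; EF_F = 26+6 = 32
ES_G = max(EF_B=2, EF_E=7, EF_F=32) = 32; EF_G = 32+5 = 37
Expected project duration μ = 37 days. Critical path: A → C → F → G.

37 days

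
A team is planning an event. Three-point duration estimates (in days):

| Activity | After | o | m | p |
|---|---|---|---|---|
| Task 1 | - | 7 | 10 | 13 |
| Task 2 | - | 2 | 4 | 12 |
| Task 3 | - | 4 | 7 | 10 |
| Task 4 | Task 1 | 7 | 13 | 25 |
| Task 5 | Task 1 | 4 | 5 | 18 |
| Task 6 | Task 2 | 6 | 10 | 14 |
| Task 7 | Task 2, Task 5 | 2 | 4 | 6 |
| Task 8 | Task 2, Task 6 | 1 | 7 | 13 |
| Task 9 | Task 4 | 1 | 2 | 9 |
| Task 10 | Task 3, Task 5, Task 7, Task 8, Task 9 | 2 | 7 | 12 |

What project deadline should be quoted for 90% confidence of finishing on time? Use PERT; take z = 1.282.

te_Task 1 = (7 + 4·10 + 13)/6 = 60/6 = 10; σ²_Task 1 = ((13−7)/6)² = 1.000
te_Task 2 = (2 + 4·4 + 12)/6 = 30/6 = 5; σ²_Task 2 = ((12−2)/6)² = 2.778
te_Task 3 = (4 + 4·7 + 10)/6 = 42/6 = 7; σ²_Task 3 = ((10−4)/6)² = 1.000
te_Task 4 = (7 + 4·13 + 25)/6 = 84/6 = 14; σ²_Task 4 = ((25−7)/6)² = 9.000
te_Task 5 = (4 + 4·5 + 18)/6 = 42/6 = 7; σ²_Task 5 = ((18−4)/6)² = 5.444
te_Task 6 = (6 + 4·10 + 14)/6 = 60/6 = 10; σ²_Task 6 = ((14−6)/6)² = 1.778
te_Task 7 = (2 + 4·4 + 6)/6 = 24/6 = 4; σ²_Task 7 = ((6−2)/6)² = 0.444
te_Task 8 = (1 + 4·7 + 13)/6 = 42/6 = 7; σ²_Task 8 = ((13−1)/6)² = 4.000
te_Task 9 = (1 + 4·2 + 9)/6 = 18/6 = 3; σ²_Task 9 = ((9−1)/6)² = 1.778
te_Task 10 = (2 + 4·7 + 12)/6 = 42/6 = 7; σ²_Task 10 = ((12−2)/6)² = 2.778

Forward pass:
ES_Task 1 = 0; EF_Task 1 = 10
ES_Task 2 = 0; EF_Task 2 = 5
ES_Task 3 = 0; EF_Task 3 = 7
ES_Task 4 = 10; EF_Task 4 = 10+14 = 24
ES_Task 5 = 10; EF_Task 5 = 10+7 = 17
ES_Task 6 = 5; EF_Task 6 = 5+10 = 15
ES_Task 7 = max(EF_Task 2=5, EF_Task 5=17) = 17; EF_Task 7 = 17+4 = 21
ES_Task 8 = max(EF_Task 2=5, EF_Task 6=15) = 15; EF_Task 8 = 15+7 = 22
ES_Task 9 = 24; EF_Task 9 = 24+3 = 27
ES_Task 10 = max(EF_Task 3=7, EF_Task 5=17, EF_Task 7=21, EF_Task 8=22, EF_Task 9=27) = 27; EF_Task 10 = 27+7 = 34
Expected project duration μ = 34 days. Critical path: Task 1 → Task 4 → Task 9 → Task 10.

Variance along critical path = 1.000 + 9.000 + 1.778 + 2.778 = 14.556; σ = 3.815 days.
D = μ + z·σ = 34 + 1.282·3.815 = 38.9 days

38.9 days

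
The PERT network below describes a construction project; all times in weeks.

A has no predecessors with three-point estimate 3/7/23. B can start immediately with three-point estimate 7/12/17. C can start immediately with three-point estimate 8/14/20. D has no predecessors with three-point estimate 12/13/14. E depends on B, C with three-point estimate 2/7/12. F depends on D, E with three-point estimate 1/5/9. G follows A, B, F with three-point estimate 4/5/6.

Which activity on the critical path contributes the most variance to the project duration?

te_A = (3 + 4·7 + 23)/6 = 54/6 = 9; σ²_A = ((23−3)/6)² = 11.111
te_B = (7 + 4·12 + 17)/6 = 72/6 = 12; σ²_B = ((17−7)/6)² = 2.778
te_C = (8 + 4·14 + 20)/6 = 84/6 = 14; σ²_C = ((20−8)/6)² = 4.000
te_D = (12 + 4·13 + 14)/6 = 78/6 = 13; σ²_D = ((14−12)/6)² = 0.111
te_E = (2 + 4·7 + 12)/6 = 42/6 = 7; σ²_E = ((12−2)/6)² = 2.778
te_F = (1 + 4·5 + 9)/6 = 30/6 = 5; σ²_F = ((9−1)/6)² = 1.778
te_G = (4 + 4·5 + 6)/6 = 30/6 = 5; σ²_G = ((6−4)/6)² = 0.111

Forward pass:
ES_A = 0; EF_A = 9
ES_B = 0; EF_B = 12
ES_C = 0; EF_C = 14
ES_D = 0; EF_D = 13
ES_E = max(EF_B=12, EF_C=14) = 14; EF_E = 14+7 = 21
ES_F = max(EF_D=13, EF_E=21) = 21; EF_F = 21+5 = 26
ES_G = max(EF_A=9, EF_B=12, EF_F=26) = 26; EF_G = 26+5 = 31
Expected project duration μ = 31 weeks. Critical path: C → E → F → G.

Variances on critical path: σ²_C=4.000, σ²_E=2.778, σ²_F=1.778, σ²_G=0.111.
Largest is σ²_C = 4.000.

C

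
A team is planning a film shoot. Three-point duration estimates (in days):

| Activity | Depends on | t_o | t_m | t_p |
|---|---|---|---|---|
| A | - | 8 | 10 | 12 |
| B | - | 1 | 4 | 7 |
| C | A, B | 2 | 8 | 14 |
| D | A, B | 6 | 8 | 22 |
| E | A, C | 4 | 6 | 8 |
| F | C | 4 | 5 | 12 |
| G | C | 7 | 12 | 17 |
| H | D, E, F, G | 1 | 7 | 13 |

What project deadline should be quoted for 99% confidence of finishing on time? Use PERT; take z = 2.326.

44.8 days

te_A = (8 + 4·10 + 12)/6 = 60/6 = 10; σ²_A = ((12−8)/6)² = 0.444
te_B = (1 + 4·4 + 7)/6 = 24/6 = 4; σ²_B = ((7−1)/6)² = 1.000
te_C = (2 + 4·8 + 14)/6 = 48/6 = 8; σ²_C = ((14−2)/6)² = 4.000
te_D = (6 + 4·8 + 22)/6 = 60/6 = 10; σ²_D = ((22−6)/6)² = 7.111
te_E = (4 + 4·6 + 8)/6 = 36/6 = 6; σ²_E = ((8−4)/6)² = 0.444
te_F = (4 + 4·5 + 12)/6 = 36/6 = 6; σ²_F = ((12−4)/6)² = 1.778
te_G = (7 + 4·12 + 17)/6 = 72/6 = 12; σ²_G = ((17−7)/6)² = 2.778
te_H = (1 + 4·7 + 13)/6 = 42/6 = 7; σ²_H = ((13−1)/6)² = 4.000

Forward pass:
ES_A = 0; EF_A = 10
ES_B = 0; EF_B = 4
ES_C = max(EF_A=10, EF_B=4) = 10; EF_C = 10+8 = 18
ES_D = max(EF_A=10, EF_B=4) = 10; EF_D = 10+10 = 20
ES_E = max(EF_A=10, EF_C=18) = 18; EF_E = 18+6 = 24
ES_F = 18; EF_F = 18+6 = 24
ES_G = 18; EF_G = 18+12 = 30
ES_H = max(EF_D=20, EF_E=24, EF_F=24, EF_G=30) = 30; EF_H = 30+7 = 37
Expected project duration μ = 37 days. Critical path: A → C → G → H.

Variance along critical path = 0.444 + 4.000 + 2.778 + 4.000 = 11.222; σ = 3.350 days.
D = μ + z·σ = 37 + 2.326·3.350 = 44.8 days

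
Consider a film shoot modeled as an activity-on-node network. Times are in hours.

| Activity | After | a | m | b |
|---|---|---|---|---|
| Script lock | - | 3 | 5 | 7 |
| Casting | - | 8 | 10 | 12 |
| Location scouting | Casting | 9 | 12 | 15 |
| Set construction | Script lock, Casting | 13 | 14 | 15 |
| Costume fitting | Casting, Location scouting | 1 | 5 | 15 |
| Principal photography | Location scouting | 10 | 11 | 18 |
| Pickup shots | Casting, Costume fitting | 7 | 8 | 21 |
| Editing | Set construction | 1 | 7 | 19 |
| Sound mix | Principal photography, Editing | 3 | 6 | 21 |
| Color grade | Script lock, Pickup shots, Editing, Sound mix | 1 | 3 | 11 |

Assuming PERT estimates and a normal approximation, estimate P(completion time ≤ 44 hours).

te_Script lock = (3 + 4·5 + 7)/6 = 30/6 = 5; σ²_Script lock = ((7−3)/6)² = 0.444
te_Casting = (8 + 4·10 + 12)/6 = 60/6 = 10; σ²_Casting = ((12−8)/6)² = 0.444
te_Location scouting = (9 + 4·12 + 15)/6 = 72/6 = 12; σ²_Location scouting = ((15−9)/6)² = 1.000
te_Set construction = (13 + 4·14 + 15)/6 = 84/6 = 14; σ²_Set construction = ((15−13)/6)² = 0.111
te_Costume fitting = (1 + 4·5 + 15)/6 = 36/6 = 6; σ²_Costume fitting = ((15−1)/6)² = 5.444
te_Principal photography = (10 + 4·11 + 18)/6 = 72/6 = 12; σ²_Principal photography = ((18−10)/6)² = 1.778
te_Pickup shots = (7 + 4·8 + 21)/6 = 60/6 = 10; σ²_Pickup shots = ((21−7)/6)² = 5.444
te_Editing = (1 + 4·7 + 19)/6 = 48/6 = 8; σ²_Editing = ((19−1)/6)² = 9.000
te_Sound mix = (3 + 4·6 + 21)/6 = 48/6 = 8; σ²_Sound mix = ((21−3)/6)² = 9.000
te_Color grade = (1 + 4·3 + 11)/6 = 24/6 = 4; σ²_Color grade = ((11−1)/6)² = 2.778

Forward pass:
ES_Script lock = 0; EF_Script lock = 5
ES_Casting = 0; EF_Casting = 10
ES_Location scouting = 10; EF_Location scouting = 10+12 = 22
ES_Set construction = max(EF_Script lock=5, EF_Casting=10) = 10; EF_Set construction = 10+14 = 24
ES_Costume fitting = max(EF_Casting=10, EF_Location scouting=22) = 22; EF_Costume fitting = 22+6 = 28
ES_Principal photography = 22; EF_Principal photography = 22+12 = 34
ES_Pickup shots = max(EF_Casting=10, EF_Costume fitting=28) = 28; EF_Pickup shots = 28+10 = 38
ES_Editing = 24; EF_Editing = 24+8 = 32
ES_Sound mix = max(EF_Principal photography=34, EF_Editing=32) = 34; EF_Sound mix = 34+8 = 42
ES_Color grade = max(EF_Script lock=5, EF_Pickup shots=38, EF_Editing=32, EF_Sound mix=42) = 42; EF_Color grade = 42+4 = 46
Expected project duration μ = 46 hours. Critical path: Casting → Location scouting → Principal photography → Sound mix → Color grade.

Variance along critical path = 0.444 + 1.000 + 1.778 + 9.000 + 2.778 = 15.000; σ = √15.000 = 3.873 hours.
Z = (44 − 46) / 3.873 = -0.516
P(T ≤ 44) = Φ(-0.516) ≈ 0.303

0.303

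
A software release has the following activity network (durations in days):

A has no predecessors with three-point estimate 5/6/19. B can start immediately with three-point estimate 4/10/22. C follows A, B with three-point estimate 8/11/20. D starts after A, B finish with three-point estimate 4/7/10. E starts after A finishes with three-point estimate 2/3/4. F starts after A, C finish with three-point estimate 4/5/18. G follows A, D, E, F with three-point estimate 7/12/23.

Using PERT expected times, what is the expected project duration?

43 days

te_A = (5 + 4·6 + 19)/6 = 48/6 = 8
te_B = (4 + 4·10 + 22)/6 = 66/6 = 11
te_C = (8 + 4·11 + 20)/6 = 72/6 = 12
te_D = (4 + 4·7 + 10)/6 = 42/6 = 7
te_E = (2 + 4·3 + 4)/6 = 18/6 = 3
te_F = (4 + 4·5 + 18)/6 = 42/6 = 7
te_G = (7 + 4·12 + 23)/6 = 78/6 = 13

Forward pass:
ES_A = 0; EF_A = 8
ES_B = 0; EF_B = 11
ES_C = max(EF_A=8, EF_B=11) = 11; EF_C = 11+12 = 23
ES_D = max(EF_A=8, EF_B=11) = 11; EF_D = 11+7 = 18
ES_E = 8; EF_E = 8+3 = 11
ES_F = max(EF_A=8, EF_C=23) = 23; EF_F = 23+7 = 30
ES_G = max(EF_A=8, EF_D=18, EF_E=11, EF_F=30) = 30; EF_G = 30+13 = 43
Expected project duration μ = 43 days. Critical path: B → C → F → G.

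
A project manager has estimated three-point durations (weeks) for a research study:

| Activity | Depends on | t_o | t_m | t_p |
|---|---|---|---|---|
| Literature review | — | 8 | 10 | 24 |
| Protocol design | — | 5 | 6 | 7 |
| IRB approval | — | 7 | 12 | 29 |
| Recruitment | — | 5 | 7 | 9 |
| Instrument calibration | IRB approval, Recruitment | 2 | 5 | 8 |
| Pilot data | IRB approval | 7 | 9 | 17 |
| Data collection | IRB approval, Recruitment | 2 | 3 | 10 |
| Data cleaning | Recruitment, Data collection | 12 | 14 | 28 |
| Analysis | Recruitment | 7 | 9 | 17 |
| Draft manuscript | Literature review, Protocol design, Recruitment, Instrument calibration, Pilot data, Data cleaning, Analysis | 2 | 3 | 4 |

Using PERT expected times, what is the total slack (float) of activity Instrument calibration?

te_Literature review = (8 + 4·10 + 24)/6 = 72/6 = 12
te_Protocol design = (5 + 4·6 + 7)/6 = 36/6 = 6
te_IRB approval = (7 + 4·12 + 29)/6 = 84/6 = 14
te_Recruitment = (5 + 4·7 + 9)/6 = 42/6 = 7
te_Instrument calibration = (2 + 4·5 + 8)/6 = 30/6 = 5
te_Pilot data = (7 + 4·9 + 17)/6 = 60/6 = 10
te_Data collection = (2 + 4·3 + 10)/6 = 24/6 = 4
te_Data cleaning = (12 + 4·14 + 28)/6 = 96/6 = 16
te_Analysis = (7 + 4·9 + 17)/6 = 60/6 = 10
te_Draft manuscript = (2 + 4·3 + 4)/6 = 18/6 = 3

Forward pass:
ES_Literature review = 0; EF_Literature review = 12
ES_Protocol design = 0; EF_Protocol design = 6
ES_IRB approval = 0; EF_IRB approval = 14
ES_Recruitment = 0; EF_Recruitment = 7
ES_Instrument calibration = max(EF_IRB approval=14, EF_Recruitment=7) = 14; EF_Instrument calibration = 14+5 = 19
ES_Pilot data = 14; EF_Pilot data = 14+10 = 24
ES_Data collection = max(EF_IRB approval=14, EF_Recruitment=7) = 14; EF_Data collection = 14+4 = 18
ES_Data cleaning = max(EF_Recruitment=7, EF_Data collection=18) = 18; EF_Data cleaning = 18+16 = 34
ES_Analysis = 7; EF_Analysis = 7+10 = 17
ES_Draft manuscript = max(EF_Literature review=12, EF_Protocol design=6, EF_Recruitment=7, EF_Instrument calibration=19, EF_Pilot data=24, EF_Data cleaning=34, EF_Analysis=17) = 34; EF_Draft manuscript = 34+3 = 37
Expected project duration μ = 37 weeks. Critical path: IRB approval → Data collection → Data cleaning → Draft manuscript.

Backward pass:
LF_Draft manuscript = 37; LS_Draft manuscript = 37−3 = 34
LF_Analysis = LS_Draft manuscript = 34; LS_Analysis = 34−10 = 24
LF_Data cleaning = LS_Draft manuscript = 34; LS_Data cleaning = 34−16 = 18
LF_Data collection = LS_Data cleaning = 18; LS_Data collection = 18−4 = 14
LF_Pilot data = LS_Draft manuscript = 34; LS_Pilot data = 34−10 = 24
LF_Instrument calibration = LS_Draft manuscript = 34; LS_Instrument calibration = 34−5 = 29
LF_Recruitment = min(LS_Instrument calibration=29, LS_Data collection=14, LS_Data cleaning=18, LS_Analysis=24, LS_Draft manuscript=34) = 14; LS_Recruitment = 14−7 = 7
LF_IRB approval = min(LS_Instrument calibration=29, LS_Pilot data=24, LS_Data collection=14) = 14; LS_IRB approval = 14−14 = 0
LF_Protocol design = LS_Draft manuscript = 34; LS_Protocol design = 34−6 = 28
LF_Literature review = LS_Draft manuscript = 34; LS_Literature review = 34−12 = 22
Slack_Instrument calibration = LS_Instrument calibration − ES_Instrument calibration = 29 − 14 = 15

15 weeks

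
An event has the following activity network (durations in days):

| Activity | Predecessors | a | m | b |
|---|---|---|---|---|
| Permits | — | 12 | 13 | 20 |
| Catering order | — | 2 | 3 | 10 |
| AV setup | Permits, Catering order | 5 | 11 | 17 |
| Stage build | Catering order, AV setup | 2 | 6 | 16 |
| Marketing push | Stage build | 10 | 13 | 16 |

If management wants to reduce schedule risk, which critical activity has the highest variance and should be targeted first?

Stage build

te_Permits = (12 + 4·13 + 20)/6 = 84/6 = 14; σ²_Permits = ((20−12)/6)² = 1.778
te_Catering order = (2 + 4·3 + 10)/6 = 24/6 = 4; σ²_Catering order = ((10−2)/6)² = 1.778
te_AV setup = (5 + 4·11 + 17)/6 = 66/6 = 11; σ²_AV setup = ((17−5)/6)² = 4.000
te_Stage build = (2 + 4·6 + 16)/6 = 42/6 = 7; σ²_Stage build = ((16−2)/6)² = 5.444
te_Marketing push = (10 + 4·13 + 16)/6 = 78/6 = 13; σ²_Marketing push = ((16−10)/6)² = 1.000

Forward pass:
ES_Permits = 0; EF_Permits = 14
ES_Catering order = 0; EF_Catering order = 4
ES_AV setup = max(EF_Permits=14, EF_Catering order=4) = 14; EF_AV setup = 14+11 = 25
ES_Stage build = max(EF_Catering order=4, EF_AV setup=25) = 25; EF_Stage build = 25+7 = 32
ES_Marketing push = 32; EF_Marketing push = 32+13 = 45
Expected project duration μ = 45 days. Critical path: Permits → AV setup → Stage build → Marketing push.

Variances on critical path: σ²_Permits=1.778, σ²_AV setup=4.000, σ²_Stage build=5.444, σ²_Marketing push=1.000.
Largest is σ²_Stage build = 5.444.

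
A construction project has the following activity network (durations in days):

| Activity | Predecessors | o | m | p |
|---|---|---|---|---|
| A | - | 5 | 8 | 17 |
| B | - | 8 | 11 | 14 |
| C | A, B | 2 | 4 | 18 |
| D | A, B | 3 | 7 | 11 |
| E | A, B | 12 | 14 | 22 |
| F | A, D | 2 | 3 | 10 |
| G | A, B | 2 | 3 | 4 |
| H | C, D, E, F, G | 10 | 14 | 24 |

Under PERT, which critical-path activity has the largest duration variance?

H

te_A = (5 + 4·8 + 17)/6 = 54/6 = 9; σ²_A = ((17−5)/6)² = 4.000
te_B = (8 + 4·11 + 14)/6 = 66/6 = 11; σ²_B = ((14−8)/6)² = 1.000
te_C = (2 + 4·4 + 18)/6 = 36/6 = 6; σ²_C = ((18−2)/6)² = 7.111
te_D = (3 + 4·7 + 11)/6 = 42/6 = 7; σ²_D = ((11−3)/6)² = 1.778
te_E = (12 + 4·14 + 22)/6 = 90/6 = 15; σ²_E = ((22−12)/6)² = 2.778
te_F = (2 + 4·3 + 10)/6 = 24/6 = 4; σ²_F = ((10−2)/6)² = 1.778
te_G = (2 + 4·3 + 4)/6 = 18/6 = 3; σ²_G = ((4−2)/6)² = 0.111
te_H = (10 + 4·14 + 24)/6 = 90/6 = 15; σ²_H = ((24−10)/6)² = 5.444

Forward pass:
ES_A = 0; EF_A = 9
ES_B = 0; EF_B = 11
ES_C = max(EF_A=9, EF_B=11) = 11; EF_C = 11+6 = 17
ES_D = max(EF_A=9, EF_B=11) = 11; EF_D = 11+7 = 18
ES_E = max(EF_A=9, EF_B=11) = 11; EF_E = 11+15 = 26
ES_F = max(EF_A=9, EF_D=18) = 18; EF_F = 18+4 = 22
ES_G = max(EF_A=9, EF_B=11) = 11; EF_G = 11+3 = 14
ES_H = max(EF_C=17, EF_D=18, EF_E=26, EF_F=22, EF_G=14) = 26; EF_H = 26+15 = 41
Expected project duration μ = 41 days. Critical path: B → E → H.

Variances on critical path: σ²_B=1.000, σ²_E=2.778, σ²_H=5.444.
Largest is σ²_H = 5.444.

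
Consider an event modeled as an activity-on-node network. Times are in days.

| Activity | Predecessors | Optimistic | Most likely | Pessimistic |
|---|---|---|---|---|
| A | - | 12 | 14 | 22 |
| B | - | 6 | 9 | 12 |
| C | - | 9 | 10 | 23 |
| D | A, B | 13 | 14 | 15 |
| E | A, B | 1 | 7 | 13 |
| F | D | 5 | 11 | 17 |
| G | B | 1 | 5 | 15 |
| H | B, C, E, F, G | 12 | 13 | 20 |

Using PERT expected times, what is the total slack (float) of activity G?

te_A = (12 + 4·14 + 22)/6 = 90/6 = 15
te_B = (6 + 4·9 + 12)/6 = 54/6 = 9
te_C = (9 + 4·10 + 23)/6 = 72/6 = 12
te_D = (13 + 4·14 + 15)/6 = 84/6 = 14
te_E = (1 + 4·7 + 13)/6 = 42/6 = 7
te_F = (5 + 4·11 + 17)/6 = 66/6 = 11
te_G = (1 + 4·5 + 15)/6 = 36/6 = 6
te_H = (12 + 4·13 + 20)/6 = 84/6 = 14

Forward pass:
ES_A = 0; EF_A = 15
ES_B = 0; EF_B = 9
ES_C = 0; EF_C = 12
ES_D = max(EF_A=15, EF_B=9) = 15; EF_D = 15+14 = 29
ES_E = max(EF_A=15, EF_B=9) = 15; EF_E = 15+7 = 22
ES_F = 29; EF_F = 29+11 = 40
ES_G = 9; EF_G = 9+6 = 15
ES_H = max(EF_B=9, EF_C=12, EF_E=22, EF_F=40, EF_G=15) = 40; EF_H = 40+14 = 54
Expected project duration μ = 54 days. Critical path: A → D → F → H.

Backward pass:
LF_H = 54; LS_H = 54−14 = 40
LF_G = LS_H = 40; LS_G = 40−6 = 34
LF_F = LS_H = 40; LS_F = 40−11 = 29
LF_E = LS_H = 40; LS_E = 40−7 = 33
LF_D = LS_F = 29; LS_D = 29−14 = 15
LF_C = LS_H = 40; LS_C = 40−12 = 28
LF_B = min(LS_D=15, LS_E=33, LS_G=34, LS_H=40) = 15; LS_B = 15−9 = 6
LF_A = min(LS_D=15, LS_E=33) = 15; LS_A = 15−15 = 0
Slack_G = LS_G − ES_G = 34 − 9 = 25

25 days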